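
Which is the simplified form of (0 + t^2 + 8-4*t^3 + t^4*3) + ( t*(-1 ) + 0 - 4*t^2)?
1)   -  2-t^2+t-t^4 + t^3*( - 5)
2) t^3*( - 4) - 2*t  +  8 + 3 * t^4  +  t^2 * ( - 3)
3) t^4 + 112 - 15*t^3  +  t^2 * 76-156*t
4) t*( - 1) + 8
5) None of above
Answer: 5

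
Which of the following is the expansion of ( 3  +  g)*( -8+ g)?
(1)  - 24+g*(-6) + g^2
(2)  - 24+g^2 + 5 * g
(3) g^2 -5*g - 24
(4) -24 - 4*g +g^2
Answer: 3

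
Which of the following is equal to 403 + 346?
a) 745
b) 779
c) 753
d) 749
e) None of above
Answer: d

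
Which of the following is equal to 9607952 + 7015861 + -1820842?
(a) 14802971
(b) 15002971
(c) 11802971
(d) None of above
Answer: a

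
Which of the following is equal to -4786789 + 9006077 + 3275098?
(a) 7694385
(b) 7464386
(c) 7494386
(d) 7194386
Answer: c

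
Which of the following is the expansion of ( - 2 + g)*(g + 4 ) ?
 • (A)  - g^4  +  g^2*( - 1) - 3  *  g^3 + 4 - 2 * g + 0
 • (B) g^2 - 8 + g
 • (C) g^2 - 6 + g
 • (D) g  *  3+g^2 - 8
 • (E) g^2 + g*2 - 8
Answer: E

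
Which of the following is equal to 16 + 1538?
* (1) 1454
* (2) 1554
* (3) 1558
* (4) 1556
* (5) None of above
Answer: 2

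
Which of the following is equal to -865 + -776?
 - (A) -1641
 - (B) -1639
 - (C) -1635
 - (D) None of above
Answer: A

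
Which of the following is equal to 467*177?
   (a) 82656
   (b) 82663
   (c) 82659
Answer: c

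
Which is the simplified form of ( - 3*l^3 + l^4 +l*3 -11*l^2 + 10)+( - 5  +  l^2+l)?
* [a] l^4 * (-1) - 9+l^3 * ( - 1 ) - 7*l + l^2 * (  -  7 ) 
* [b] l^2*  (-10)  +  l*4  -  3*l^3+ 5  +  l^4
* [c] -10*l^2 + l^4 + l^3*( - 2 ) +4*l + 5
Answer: b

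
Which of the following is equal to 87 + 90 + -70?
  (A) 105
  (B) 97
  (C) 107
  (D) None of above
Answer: C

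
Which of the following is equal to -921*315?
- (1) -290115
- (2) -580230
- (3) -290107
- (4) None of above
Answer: 1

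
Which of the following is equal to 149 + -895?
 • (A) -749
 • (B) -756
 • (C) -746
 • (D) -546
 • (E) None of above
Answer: C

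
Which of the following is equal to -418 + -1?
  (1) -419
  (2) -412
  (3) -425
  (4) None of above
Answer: 1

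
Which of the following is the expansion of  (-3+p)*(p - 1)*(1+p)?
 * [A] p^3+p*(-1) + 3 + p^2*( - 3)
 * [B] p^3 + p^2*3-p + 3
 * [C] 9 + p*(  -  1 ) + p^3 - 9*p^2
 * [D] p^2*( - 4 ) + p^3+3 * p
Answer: A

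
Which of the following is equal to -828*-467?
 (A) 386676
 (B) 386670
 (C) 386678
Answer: A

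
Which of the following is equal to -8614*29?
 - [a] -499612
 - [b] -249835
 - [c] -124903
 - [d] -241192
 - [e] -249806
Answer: e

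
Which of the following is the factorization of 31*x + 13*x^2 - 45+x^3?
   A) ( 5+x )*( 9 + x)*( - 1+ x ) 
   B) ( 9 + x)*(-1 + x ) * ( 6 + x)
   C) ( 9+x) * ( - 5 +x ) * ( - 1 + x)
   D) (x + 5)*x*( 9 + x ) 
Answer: A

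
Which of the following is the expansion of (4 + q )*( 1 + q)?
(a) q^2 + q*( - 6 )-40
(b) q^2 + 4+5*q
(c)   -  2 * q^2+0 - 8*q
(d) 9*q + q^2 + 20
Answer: b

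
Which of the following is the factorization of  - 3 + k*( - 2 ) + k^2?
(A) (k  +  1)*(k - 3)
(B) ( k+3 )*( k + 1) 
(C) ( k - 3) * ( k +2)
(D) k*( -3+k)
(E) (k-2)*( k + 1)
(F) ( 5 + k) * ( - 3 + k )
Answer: A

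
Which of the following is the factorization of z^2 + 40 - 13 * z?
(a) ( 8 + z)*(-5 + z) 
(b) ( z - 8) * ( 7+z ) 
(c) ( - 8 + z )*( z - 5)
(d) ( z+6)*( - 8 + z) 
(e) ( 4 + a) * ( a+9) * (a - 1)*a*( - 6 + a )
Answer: c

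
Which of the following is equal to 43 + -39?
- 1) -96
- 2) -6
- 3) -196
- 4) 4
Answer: 4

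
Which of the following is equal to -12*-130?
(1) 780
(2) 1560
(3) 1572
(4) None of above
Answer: 2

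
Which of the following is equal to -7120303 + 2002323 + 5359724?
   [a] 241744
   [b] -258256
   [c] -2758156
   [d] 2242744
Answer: a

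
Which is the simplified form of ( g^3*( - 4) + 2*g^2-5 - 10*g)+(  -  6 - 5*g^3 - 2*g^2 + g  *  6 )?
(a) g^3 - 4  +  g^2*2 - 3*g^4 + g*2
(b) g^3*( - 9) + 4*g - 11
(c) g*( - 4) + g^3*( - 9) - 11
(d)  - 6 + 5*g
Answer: c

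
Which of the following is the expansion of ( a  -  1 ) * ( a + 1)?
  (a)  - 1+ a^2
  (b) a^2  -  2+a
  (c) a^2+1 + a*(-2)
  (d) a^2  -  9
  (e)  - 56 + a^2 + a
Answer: a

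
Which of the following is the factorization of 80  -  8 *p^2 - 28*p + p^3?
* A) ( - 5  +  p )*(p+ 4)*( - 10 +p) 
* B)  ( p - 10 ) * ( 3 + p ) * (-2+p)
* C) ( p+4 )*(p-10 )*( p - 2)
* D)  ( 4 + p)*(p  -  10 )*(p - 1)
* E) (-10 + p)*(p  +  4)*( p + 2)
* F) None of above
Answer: C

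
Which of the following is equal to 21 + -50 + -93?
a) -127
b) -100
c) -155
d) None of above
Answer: d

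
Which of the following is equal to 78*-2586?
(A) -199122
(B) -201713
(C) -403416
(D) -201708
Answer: D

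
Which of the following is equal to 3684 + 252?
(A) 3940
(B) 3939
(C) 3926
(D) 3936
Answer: D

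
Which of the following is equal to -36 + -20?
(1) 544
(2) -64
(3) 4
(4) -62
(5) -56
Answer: 5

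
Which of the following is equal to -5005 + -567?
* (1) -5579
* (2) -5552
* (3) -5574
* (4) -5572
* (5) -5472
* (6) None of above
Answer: 4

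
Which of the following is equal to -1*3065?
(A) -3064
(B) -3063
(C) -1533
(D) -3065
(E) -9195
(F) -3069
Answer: D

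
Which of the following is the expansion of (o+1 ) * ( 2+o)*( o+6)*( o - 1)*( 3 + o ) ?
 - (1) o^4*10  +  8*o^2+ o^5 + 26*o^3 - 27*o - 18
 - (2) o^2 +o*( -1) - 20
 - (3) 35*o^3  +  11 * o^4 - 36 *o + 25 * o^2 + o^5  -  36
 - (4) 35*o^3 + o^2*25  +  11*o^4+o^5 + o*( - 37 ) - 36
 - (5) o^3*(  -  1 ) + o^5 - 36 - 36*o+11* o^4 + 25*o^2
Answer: 3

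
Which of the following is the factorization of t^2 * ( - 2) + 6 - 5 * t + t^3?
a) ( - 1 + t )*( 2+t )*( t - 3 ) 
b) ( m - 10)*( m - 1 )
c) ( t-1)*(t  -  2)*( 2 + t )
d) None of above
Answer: a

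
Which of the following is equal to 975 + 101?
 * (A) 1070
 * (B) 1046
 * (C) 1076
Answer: C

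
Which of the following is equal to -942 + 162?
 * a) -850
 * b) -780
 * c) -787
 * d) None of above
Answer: b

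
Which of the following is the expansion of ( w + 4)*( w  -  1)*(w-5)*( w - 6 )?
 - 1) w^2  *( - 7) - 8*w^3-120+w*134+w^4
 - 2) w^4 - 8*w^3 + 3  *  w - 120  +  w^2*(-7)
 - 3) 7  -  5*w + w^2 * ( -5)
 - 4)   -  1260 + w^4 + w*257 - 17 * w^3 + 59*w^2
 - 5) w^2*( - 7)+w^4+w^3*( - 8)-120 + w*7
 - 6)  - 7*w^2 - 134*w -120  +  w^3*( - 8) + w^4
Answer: 1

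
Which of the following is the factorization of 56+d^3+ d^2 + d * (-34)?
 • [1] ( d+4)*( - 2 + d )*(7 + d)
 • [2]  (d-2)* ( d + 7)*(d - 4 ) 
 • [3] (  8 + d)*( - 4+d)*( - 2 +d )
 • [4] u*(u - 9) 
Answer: 2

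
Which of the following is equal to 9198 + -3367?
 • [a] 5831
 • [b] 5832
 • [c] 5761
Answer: a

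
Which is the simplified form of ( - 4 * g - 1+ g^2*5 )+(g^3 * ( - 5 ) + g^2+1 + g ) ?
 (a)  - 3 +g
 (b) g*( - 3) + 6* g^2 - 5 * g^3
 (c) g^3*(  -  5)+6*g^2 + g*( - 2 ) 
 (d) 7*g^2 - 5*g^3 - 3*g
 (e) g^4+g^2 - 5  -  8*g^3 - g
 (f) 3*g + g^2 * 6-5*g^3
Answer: b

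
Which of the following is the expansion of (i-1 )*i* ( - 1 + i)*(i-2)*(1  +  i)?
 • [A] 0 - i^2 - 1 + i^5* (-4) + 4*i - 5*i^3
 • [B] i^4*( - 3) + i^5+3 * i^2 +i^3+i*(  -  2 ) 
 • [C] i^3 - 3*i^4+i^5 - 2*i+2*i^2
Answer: B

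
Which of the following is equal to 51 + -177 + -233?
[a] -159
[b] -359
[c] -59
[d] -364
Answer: b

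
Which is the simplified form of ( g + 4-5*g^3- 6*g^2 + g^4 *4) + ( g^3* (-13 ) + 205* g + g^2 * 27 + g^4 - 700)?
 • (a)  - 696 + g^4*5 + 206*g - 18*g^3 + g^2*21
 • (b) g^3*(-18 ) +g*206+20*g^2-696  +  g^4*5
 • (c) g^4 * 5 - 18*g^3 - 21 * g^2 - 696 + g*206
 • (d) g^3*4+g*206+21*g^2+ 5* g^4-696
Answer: a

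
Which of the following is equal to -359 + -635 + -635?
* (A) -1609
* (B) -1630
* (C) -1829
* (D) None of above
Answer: D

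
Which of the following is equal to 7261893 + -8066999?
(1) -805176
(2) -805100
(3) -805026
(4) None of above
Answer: 4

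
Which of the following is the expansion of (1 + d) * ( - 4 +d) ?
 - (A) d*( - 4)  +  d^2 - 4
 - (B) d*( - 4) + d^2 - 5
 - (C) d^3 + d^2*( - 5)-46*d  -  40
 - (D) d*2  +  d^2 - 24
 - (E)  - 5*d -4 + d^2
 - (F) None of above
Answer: F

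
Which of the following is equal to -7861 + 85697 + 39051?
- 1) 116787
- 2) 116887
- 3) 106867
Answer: 2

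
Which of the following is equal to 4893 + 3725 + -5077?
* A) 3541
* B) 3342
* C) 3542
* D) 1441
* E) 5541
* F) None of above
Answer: A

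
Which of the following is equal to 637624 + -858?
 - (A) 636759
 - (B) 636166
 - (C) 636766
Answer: C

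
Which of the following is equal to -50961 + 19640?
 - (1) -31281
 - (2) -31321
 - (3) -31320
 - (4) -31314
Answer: 2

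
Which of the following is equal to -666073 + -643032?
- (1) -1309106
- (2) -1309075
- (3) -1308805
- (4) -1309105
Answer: 4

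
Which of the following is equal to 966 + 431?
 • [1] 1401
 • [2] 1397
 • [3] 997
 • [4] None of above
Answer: 2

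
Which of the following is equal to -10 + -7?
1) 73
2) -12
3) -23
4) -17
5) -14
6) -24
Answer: 4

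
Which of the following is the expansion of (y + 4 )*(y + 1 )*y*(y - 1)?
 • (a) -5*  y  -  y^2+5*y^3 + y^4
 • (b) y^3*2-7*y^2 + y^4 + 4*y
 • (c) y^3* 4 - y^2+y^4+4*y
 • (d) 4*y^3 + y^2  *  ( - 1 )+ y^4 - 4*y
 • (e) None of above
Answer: d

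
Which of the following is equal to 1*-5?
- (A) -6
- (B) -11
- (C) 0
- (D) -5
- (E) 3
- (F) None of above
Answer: D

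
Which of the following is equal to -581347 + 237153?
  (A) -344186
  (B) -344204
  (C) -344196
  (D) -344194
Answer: D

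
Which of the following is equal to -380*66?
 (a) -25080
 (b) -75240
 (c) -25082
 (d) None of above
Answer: a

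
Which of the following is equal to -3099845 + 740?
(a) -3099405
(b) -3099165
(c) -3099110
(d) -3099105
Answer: d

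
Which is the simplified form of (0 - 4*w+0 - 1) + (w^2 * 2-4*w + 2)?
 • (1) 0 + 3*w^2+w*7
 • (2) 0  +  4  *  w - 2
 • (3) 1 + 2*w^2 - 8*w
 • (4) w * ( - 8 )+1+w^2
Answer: 3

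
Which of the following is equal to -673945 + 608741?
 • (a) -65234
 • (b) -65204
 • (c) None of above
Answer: b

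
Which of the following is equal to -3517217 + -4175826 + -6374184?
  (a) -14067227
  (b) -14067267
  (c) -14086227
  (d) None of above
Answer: a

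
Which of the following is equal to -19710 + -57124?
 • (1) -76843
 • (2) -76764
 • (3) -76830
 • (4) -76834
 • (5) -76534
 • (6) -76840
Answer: 4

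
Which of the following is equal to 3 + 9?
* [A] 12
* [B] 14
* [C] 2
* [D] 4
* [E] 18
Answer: A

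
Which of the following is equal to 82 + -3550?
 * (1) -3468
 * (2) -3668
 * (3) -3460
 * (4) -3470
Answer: 1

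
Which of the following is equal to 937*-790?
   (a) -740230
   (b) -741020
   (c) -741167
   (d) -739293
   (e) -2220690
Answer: a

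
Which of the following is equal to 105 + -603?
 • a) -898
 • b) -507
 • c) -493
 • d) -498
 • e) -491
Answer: d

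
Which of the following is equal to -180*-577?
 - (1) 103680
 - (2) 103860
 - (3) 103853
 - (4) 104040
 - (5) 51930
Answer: 2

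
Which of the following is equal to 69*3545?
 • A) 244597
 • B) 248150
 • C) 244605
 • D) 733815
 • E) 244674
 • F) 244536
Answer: C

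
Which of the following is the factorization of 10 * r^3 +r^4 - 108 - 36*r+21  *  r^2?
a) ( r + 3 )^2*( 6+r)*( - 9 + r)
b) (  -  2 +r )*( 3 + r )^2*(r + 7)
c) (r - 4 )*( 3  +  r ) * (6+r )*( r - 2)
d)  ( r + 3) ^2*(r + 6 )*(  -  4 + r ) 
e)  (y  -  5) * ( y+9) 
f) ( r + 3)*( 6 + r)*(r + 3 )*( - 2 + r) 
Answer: f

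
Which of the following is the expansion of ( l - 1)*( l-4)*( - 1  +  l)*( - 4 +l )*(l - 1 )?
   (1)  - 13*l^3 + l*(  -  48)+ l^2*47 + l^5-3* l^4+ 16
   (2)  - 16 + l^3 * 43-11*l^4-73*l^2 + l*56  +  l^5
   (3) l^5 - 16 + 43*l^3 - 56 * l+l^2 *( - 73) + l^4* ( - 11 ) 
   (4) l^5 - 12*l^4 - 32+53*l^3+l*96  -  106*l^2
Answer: 2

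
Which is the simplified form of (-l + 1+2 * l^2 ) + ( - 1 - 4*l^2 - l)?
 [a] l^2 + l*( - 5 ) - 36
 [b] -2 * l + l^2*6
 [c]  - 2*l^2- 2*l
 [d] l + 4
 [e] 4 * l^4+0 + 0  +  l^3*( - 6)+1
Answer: c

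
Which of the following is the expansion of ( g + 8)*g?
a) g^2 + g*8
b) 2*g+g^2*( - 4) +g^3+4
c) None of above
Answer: a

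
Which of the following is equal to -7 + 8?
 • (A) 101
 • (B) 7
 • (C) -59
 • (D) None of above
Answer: D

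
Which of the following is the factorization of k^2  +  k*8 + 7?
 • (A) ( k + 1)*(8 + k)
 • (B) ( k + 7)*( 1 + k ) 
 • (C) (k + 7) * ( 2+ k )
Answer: B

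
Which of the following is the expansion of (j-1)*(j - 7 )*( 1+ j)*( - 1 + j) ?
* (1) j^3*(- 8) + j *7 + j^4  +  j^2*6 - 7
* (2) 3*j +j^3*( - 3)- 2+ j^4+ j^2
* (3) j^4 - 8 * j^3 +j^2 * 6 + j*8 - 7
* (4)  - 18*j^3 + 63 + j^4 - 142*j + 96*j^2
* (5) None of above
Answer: 3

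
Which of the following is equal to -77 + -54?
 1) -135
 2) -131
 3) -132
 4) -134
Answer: 2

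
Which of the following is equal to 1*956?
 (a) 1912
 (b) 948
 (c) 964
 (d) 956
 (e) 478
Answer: d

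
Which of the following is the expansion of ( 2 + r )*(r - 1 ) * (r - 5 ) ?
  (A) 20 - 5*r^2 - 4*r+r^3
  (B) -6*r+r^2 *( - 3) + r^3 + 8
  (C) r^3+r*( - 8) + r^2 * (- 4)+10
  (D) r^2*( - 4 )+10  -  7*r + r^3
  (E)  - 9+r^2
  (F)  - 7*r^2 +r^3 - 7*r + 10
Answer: D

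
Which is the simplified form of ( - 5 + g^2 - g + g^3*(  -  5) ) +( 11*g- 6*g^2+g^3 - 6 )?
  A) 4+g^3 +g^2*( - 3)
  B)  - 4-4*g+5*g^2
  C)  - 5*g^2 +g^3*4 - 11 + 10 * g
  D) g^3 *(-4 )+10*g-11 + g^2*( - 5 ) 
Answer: D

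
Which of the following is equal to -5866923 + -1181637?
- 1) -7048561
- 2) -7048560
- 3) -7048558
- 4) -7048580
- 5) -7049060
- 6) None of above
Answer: 2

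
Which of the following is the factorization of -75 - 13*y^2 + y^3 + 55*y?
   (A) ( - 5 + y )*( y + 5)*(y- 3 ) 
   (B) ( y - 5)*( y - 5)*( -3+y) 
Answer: B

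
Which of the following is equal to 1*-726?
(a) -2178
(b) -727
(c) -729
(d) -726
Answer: d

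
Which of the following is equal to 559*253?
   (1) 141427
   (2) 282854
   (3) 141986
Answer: 1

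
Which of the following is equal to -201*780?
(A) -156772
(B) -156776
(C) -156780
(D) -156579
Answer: C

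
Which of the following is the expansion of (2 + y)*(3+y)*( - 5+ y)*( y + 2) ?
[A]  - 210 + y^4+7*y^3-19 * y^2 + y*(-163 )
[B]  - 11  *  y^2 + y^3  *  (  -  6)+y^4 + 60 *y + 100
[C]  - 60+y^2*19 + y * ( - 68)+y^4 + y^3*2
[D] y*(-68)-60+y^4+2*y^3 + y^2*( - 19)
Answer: D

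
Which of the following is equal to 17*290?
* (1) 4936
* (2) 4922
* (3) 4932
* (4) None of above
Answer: 4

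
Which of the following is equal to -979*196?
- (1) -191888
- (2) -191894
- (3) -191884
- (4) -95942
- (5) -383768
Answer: 3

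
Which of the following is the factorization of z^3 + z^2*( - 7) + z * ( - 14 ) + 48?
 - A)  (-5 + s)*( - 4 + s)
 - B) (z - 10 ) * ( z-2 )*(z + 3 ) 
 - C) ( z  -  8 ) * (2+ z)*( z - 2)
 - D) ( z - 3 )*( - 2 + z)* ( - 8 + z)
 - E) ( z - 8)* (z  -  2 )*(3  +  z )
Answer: E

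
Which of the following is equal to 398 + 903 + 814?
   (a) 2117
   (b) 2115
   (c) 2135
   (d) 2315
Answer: b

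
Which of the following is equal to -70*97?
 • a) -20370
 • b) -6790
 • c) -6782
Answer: b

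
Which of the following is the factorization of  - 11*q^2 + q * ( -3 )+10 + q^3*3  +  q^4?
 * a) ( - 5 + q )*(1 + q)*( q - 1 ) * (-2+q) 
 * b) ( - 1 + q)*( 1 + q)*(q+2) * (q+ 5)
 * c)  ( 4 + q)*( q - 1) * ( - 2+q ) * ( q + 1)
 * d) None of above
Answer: d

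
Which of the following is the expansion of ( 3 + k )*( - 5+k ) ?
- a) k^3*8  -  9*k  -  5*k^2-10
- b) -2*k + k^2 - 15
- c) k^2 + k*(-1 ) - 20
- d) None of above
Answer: b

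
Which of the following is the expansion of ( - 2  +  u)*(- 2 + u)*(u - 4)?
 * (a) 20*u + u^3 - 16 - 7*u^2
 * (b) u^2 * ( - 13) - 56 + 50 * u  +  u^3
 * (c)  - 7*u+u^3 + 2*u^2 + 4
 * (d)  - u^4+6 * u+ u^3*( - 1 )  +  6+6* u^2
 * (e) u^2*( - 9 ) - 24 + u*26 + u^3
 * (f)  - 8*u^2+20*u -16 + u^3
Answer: f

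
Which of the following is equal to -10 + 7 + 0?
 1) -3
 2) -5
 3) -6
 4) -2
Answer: 1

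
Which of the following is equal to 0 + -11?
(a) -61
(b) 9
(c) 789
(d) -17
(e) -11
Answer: e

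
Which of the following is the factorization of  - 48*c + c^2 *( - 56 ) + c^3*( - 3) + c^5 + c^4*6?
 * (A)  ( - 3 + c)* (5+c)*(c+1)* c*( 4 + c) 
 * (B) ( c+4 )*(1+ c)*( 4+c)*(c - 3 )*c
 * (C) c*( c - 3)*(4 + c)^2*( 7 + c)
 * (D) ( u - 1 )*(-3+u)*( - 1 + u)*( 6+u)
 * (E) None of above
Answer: B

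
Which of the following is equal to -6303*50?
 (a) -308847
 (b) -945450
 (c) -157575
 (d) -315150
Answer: d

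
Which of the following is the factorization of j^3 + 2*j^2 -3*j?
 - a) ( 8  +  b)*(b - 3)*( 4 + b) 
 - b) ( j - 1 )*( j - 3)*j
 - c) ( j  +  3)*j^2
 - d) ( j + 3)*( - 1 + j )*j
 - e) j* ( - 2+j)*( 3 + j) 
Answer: d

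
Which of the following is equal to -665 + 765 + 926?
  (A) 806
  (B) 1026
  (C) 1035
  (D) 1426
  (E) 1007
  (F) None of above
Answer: B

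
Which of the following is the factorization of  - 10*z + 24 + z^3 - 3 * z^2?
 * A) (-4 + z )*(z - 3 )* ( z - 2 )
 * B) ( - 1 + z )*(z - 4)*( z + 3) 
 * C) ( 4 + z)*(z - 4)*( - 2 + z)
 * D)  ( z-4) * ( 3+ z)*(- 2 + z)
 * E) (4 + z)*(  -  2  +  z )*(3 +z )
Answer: D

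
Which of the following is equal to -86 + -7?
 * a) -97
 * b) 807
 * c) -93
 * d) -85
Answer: c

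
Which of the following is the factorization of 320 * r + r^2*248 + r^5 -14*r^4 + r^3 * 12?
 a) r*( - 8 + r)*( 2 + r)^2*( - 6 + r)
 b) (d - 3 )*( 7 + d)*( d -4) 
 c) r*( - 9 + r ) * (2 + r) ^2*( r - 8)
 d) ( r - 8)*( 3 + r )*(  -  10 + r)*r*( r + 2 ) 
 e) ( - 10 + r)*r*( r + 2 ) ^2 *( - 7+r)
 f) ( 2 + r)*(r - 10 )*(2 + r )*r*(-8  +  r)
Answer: f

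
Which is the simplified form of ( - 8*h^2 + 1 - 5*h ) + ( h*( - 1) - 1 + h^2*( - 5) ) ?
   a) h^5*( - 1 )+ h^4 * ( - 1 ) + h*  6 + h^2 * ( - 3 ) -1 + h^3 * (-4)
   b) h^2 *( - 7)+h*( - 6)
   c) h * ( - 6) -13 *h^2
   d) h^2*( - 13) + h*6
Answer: c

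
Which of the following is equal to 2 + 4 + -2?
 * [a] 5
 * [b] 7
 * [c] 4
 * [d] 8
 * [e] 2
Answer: c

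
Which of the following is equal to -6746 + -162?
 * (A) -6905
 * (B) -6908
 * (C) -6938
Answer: B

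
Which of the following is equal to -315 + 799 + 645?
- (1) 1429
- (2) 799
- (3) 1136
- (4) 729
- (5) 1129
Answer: 5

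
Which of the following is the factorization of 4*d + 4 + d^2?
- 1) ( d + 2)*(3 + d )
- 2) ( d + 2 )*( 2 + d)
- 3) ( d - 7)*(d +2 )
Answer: 2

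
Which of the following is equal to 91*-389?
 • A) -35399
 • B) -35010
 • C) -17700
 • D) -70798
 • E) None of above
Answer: A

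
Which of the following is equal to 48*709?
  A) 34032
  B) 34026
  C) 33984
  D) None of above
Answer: A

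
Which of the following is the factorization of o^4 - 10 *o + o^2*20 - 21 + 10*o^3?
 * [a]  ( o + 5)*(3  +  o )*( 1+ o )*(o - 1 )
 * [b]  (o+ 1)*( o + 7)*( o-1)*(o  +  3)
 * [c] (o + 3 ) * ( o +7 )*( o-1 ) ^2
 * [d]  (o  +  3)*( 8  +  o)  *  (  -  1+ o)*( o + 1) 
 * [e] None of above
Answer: b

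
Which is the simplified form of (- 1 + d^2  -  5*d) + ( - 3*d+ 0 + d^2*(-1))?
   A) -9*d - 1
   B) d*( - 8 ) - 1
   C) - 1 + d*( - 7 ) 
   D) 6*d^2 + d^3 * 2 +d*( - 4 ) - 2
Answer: B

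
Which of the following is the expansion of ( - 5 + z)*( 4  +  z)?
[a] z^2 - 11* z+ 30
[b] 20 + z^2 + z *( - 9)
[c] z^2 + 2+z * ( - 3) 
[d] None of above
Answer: d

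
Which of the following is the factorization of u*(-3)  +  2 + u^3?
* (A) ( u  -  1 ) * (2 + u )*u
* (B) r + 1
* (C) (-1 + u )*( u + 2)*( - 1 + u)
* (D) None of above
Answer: C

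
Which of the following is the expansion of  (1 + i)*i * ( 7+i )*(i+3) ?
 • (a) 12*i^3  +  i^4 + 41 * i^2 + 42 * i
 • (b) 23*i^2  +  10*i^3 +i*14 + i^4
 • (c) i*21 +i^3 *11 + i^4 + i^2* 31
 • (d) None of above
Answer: c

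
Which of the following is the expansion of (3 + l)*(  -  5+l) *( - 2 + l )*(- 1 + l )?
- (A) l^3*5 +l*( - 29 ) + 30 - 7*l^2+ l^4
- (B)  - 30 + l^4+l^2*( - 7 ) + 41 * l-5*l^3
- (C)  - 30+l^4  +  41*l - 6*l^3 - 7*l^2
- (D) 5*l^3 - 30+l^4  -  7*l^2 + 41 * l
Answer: B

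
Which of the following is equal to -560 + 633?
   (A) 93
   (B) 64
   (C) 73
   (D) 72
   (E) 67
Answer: C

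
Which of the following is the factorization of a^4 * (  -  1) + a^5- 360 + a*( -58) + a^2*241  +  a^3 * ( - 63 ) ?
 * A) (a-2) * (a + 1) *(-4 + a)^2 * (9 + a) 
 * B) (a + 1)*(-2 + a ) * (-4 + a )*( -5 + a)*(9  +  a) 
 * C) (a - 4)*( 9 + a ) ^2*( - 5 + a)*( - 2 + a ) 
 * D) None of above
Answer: B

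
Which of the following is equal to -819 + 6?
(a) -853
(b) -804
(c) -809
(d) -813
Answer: d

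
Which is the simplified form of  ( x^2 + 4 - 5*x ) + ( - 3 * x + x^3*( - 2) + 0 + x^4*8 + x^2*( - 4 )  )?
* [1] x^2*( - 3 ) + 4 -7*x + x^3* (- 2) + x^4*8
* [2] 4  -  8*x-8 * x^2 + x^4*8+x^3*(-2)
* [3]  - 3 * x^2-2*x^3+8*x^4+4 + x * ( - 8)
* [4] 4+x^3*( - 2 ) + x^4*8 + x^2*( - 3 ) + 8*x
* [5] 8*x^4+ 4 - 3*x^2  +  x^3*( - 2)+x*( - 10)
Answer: 3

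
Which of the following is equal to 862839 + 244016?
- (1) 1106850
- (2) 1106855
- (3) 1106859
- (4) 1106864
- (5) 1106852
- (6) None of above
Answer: 2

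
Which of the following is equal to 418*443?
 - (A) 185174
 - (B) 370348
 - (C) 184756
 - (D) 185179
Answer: A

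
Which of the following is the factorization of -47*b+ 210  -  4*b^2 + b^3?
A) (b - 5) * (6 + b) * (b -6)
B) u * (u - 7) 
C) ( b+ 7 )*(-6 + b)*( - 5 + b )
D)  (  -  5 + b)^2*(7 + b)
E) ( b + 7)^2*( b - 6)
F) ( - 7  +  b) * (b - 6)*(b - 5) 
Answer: C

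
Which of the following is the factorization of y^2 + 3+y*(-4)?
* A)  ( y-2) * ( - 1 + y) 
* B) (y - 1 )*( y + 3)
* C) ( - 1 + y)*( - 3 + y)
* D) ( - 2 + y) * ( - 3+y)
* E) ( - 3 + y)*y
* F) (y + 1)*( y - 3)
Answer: C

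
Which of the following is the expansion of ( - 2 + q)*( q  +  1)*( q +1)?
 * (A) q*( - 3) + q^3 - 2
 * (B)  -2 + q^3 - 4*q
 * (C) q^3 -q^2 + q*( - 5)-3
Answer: A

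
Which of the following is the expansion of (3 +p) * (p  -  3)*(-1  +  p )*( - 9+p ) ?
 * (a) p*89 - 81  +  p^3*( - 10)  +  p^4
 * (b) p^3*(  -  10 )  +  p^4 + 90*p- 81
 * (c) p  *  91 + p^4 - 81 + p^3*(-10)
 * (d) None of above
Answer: b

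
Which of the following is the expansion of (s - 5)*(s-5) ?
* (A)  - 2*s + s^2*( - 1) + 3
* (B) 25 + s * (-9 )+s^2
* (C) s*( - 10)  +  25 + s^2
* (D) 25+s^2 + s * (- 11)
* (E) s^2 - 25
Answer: C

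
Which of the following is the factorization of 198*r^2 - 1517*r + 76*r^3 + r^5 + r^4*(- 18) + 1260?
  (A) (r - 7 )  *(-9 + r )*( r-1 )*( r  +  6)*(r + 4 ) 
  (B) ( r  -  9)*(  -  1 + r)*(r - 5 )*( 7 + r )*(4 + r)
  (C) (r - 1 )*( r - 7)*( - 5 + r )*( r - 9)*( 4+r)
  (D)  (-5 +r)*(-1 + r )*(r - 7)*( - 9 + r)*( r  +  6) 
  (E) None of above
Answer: C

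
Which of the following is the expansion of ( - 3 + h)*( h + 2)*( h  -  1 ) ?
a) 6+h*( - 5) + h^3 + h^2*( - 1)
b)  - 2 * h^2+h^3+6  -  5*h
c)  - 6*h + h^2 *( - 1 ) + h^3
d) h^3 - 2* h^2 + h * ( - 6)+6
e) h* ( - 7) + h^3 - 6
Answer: b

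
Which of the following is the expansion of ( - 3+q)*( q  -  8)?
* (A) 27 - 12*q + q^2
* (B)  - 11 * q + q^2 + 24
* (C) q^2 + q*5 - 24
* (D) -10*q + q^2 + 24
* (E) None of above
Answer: B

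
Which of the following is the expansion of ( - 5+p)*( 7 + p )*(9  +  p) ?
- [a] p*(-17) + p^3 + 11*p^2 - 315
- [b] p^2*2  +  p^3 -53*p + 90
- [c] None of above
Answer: a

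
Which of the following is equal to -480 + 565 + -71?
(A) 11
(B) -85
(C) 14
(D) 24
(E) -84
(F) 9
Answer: C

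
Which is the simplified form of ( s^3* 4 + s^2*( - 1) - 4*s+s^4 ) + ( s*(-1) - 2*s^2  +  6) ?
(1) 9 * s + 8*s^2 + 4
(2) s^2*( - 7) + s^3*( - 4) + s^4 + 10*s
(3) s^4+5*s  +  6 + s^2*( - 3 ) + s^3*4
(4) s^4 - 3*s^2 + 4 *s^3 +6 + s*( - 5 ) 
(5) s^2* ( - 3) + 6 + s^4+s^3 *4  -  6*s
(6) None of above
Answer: 4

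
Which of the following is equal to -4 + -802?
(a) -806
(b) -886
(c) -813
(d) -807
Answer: a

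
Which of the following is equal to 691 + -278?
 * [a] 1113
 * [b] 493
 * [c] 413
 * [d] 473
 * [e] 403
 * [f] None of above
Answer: c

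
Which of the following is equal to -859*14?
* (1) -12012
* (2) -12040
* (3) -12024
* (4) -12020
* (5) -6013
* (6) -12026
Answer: 6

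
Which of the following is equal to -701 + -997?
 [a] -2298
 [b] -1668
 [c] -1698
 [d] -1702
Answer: c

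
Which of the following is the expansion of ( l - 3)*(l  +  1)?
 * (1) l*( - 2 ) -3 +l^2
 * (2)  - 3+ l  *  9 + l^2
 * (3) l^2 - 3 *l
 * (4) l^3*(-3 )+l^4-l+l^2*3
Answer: 1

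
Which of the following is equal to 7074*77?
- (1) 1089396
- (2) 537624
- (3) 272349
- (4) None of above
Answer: 4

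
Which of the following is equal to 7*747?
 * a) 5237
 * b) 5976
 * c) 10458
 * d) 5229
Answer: d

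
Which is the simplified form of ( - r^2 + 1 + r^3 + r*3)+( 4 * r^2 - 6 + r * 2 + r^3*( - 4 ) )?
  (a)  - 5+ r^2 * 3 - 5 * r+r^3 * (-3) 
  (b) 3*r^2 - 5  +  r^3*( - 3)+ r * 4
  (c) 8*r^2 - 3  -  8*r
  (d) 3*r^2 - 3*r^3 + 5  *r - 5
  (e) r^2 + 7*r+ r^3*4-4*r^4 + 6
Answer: d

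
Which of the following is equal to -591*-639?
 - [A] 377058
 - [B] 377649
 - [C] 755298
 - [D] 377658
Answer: B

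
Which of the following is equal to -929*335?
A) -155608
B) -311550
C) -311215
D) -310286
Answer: C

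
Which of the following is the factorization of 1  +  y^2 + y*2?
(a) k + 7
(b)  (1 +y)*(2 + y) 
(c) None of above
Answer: c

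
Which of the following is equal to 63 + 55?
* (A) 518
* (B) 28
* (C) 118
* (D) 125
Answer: C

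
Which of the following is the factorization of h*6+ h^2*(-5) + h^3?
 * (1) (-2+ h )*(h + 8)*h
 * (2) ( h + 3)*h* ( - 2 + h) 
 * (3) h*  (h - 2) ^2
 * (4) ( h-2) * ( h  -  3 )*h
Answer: 4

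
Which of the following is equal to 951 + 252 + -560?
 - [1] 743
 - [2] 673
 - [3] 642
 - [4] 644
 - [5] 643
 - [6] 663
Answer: 5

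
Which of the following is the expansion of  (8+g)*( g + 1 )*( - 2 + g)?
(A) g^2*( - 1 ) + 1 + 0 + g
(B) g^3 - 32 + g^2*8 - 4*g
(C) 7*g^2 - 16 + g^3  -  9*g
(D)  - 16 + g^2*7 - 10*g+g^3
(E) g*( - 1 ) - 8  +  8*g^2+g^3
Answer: D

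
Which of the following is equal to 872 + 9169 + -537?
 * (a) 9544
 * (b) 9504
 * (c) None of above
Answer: b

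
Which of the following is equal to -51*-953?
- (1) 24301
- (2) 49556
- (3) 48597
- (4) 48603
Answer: 4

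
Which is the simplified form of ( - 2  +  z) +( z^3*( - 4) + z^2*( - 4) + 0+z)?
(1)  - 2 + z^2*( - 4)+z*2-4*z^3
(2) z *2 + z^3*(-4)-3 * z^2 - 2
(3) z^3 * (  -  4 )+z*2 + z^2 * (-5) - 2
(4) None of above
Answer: 1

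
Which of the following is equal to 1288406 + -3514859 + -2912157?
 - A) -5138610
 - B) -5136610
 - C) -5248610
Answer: A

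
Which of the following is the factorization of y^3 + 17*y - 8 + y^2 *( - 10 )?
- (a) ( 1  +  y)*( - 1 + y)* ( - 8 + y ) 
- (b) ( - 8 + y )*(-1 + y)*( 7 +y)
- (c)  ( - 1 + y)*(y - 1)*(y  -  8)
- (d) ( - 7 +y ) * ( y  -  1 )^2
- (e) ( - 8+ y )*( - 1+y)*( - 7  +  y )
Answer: c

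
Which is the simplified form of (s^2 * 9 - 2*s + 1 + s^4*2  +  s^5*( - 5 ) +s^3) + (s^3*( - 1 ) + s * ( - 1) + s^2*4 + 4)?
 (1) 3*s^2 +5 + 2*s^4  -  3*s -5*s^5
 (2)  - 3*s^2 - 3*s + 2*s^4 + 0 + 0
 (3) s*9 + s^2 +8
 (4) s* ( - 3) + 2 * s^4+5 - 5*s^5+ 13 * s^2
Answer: 4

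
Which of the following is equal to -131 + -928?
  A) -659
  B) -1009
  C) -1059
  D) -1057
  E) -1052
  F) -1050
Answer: C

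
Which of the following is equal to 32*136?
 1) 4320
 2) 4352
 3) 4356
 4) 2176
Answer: 2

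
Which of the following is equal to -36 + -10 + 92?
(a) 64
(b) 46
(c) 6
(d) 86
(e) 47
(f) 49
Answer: b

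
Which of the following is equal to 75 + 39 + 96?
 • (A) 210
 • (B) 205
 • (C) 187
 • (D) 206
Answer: A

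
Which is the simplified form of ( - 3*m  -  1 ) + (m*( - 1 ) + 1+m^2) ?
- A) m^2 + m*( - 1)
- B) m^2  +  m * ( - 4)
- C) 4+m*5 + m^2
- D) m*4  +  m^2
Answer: B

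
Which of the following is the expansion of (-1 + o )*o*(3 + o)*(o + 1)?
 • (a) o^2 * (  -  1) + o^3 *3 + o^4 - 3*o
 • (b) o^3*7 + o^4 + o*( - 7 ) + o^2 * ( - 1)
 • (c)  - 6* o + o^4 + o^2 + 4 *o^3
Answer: a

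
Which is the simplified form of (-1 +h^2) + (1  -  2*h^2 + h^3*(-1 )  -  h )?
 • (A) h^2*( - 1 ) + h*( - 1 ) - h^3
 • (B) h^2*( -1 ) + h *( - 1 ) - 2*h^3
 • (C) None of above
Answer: A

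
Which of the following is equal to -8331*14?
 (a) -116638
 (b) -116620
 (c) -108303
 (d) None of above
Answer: d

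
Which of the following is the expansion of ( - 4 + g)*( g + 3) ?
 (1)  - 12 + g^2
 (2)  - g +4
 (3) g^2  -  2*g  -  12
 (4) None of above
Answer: 4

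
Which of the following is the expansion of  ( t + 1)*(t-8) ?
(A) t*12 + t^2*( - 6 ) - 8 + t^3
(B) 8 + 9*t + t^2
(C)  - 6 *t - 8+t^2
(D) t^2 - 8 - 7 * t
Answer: D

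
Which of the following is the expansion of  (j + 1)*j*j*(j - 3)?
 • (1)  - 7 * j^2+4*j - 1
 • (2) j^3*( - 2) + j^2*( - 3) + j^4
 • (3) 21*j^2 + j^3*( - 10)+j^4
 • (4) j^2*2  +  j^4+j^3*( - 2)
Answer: 2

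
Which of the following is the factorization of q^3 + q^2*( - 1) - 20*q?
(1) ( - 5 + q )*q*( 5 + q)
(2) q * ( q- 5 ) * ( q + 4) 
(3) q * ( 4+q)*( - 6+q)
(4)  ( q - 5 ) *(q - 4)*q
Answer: 2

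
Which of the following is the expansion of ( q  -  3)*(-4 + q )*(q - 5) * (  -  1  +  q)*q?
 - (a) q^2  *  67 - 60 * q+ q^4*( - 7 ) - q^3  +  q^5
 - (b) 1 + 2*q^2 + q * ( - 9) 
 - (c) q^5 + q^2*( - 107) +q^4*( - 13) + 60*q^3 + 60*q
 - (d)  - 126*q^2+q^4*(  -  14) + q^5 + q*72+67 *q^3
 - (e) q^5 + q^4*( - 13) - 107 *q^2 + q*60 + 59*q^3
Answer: e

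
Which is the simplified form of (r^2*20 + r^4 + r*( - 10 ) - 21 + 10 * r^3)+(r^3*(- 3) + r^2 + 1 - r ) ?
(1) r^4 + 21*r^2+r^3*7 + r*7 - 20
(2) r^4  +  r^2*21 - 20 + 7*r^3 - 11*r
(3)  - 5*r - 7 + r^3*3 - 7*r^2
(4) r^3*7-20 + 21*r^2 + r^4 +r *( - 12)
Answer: 2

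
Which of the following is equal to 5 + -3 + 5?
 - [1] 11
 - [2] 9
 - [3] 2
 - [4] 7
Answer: 4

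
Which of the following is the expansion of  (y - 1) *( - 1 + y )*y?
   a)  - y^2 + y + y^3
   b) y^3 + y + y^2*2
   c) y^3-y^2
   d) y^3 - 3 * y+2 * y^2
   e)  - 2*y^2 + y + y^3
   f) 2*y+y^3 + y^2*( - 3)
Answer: e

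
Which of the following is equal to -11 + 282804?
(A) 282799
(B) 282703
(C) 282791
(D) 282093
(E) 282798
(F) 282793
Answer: F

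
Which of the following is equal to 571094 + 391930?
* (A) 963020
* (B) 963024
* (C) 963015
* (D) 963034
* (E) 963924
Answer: B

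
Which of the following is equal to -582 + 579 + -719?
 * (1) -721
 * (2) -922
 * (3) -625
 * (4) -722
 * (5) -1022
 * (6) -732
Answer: 4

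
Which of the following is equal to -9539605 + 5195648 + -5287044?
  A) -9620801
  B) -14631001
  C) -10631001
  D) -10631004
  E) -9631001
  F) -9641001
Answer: E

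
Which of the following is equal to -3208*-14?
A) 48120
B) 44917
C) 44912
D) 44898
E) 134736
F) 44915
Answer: C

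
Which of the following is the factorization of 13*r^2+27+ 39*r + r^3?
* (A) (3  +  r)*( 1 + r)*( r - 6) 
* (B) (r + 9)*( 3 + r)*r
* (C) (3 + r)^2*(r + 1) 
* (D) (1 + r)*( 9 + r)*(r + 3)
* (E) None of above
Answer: D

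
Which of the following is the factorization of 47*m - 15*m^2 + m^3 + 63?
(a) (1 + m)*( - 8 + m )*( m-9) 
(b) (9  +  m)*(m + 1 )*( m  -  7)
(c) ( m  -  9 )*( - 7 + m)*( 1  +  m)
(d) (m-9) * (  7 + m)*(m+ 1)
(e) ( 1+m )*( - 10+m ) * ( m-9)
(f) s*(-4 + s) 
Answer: c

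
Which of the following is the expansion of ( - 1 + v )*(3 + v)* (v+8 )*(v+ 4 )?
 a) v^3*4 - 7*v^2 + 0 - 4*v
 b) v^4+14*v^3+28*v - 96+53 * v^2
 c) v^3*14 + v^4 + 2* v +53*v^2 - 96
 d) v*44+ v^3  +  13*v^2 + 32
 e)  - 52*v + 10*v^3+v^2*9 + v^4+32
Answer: b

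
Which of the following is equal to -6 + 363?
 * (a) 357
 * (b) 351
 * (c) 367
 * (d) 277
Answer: a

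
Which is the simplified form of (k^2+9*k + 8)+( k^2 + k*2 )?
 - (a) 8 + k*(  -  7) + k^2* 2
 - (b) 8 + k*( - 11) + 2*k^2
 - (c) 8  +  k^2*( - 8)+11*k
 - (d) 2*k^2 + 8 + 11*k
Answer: d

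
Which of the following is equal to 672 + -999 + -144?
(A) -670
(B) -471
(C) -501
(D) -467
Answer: B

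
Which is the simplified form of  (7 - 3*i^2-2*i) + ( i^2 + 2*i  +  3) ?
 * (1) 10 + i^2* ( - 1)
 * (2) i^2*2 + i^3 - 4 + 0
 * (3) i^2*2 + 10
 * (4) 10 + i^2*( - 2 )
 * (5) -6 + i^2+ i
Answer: 4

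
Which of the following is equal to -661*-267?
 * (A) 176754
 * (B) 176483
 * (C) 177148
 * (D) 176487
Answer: D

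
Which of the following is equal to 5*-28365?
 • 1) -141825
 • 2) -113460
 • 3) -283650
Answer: 1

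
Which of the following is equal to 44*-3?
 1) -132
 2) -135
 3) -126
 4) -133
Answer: 1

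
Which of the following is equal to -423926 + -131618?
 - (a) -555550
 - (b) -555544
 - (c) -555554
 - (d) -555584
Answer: b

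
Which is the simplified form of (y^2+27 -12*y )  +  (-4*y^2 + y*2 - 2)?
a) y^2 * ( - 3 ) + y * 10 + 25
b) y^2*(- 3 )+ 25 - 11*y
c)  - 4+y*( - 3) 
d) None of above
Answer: d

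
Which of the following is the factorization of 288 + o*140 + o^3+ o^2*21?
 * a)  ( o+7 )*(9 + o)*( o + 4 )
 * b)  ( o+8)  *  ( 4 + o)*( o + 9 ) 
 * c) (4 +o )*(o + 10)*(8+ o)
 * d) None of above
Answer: b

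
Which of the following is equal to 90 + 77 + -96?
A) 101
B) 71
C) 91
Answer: B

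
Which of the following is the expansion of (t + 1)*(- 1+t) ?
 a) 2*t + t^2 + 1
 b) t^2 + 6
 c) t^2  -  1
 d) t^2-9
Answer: c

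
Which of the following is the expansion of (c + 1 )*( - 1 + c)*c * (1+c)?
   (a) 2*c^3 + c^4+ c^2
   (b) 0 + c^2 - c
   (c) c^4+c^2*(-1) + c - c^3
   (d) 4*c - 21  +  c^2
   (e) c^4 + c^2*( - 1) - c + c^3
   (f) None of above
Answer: e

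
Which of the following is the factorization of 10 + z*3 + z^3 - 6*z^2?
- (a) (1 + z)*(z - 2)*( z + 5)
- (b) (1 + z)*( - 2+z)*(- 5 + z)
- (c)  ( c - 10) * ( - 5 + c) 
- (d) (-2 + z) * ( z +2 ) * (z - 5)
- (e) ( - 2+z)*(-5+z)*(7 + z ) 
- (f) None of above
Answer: b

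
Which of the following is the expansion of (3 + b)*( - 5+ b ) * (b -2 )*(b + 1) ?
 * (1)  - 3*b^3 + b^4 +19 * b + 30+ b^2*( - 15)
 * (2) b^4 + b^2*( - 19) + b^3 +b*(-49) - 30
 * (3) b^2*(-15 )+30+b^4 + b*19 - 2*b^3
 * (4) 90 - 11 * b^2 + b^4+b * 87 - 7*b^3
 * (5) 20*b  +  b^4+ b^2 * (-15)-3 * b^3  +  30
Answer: 1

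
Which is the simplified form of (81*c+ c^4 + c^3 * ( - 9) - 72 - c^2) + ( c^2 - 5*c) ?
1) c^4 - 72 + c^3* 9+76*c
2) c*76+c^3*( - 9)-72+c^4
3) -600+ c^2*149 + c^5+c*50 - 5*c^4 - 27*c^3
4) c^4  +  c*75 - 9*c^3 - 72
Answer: 2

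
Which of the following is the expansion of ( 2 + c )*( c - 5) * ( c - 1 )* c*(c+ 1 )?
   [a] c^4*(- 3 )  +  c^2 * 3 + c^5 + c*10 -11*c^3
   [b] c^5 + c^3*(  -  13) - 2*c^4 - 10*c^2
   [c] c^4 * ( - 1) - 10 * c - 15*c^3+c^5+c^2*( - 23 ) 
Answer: a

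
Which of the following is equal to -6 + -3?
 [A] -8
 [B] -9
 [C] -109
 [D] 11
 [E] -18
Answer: B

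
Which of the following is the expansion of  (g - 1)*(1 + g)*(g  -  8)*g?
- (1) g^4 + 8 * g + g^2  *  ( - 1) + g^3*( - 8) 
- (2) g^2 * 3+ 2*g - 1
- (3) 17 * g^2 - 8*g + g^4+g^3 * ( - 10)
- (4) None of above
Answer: 1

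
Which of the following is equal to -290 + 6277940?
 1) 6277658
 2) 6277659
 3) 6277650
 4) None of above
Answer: 3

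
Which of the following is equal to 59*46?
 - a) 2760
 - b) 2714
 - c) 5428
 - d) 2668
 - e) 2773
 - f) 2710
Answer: b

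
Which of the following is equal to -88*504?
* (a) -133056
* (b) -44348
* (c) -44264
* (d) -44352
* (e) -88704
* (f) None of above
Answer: d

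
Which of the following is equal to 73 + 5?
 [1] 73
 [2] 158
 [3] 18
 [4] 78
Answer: 4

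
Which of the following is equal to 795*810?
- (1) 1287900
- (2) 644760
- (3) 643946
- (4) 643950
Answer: 4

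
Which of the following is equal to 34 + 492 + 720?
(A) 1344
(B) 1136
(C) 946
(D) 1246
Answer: D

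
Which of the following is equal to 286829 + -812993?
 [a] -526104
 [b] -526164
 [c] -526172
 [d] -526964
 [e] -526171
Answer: b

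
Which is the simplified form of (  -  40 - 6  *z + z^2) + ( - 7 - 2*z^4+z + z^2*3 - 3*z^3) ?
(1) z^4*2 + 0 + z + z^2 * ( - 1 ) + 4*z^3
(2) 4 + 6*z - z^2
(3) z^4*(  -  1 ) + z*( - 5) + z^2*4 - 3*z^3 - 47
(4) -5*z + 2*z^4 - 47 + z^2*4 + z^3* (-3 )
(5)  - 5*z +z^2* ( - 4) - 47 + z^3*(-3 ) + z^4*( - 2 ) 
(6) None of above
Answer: 6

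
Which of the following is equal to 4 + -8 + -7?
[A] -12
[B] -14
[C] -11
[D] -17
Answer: C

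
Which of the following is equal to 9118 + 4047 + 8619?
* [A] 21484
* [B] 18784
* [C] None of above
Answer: C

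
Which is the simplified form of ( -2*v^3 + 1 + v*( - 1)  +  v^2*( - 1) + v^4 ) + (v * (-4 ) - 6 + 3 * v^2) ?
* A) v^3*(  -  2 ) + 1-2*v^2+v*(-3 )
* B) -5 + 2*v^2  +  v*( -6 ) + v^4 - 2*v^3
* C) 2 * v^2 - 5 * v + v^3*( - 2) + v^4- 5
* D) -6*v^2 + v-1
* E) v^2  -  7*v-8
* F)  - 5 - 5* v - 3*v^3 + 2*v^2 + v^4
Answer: C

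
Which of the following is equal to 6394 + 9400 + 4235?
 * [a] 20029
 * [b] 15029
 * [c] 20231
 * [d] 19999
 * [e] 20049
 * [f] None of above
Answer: a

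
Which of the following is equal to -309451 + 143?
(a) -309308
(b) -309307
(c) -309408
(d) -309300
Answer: a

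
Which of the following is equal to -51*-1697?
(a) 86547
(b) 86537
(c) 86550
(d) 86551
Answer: a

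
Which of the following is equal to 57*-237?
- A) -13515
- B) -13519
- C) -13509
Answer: C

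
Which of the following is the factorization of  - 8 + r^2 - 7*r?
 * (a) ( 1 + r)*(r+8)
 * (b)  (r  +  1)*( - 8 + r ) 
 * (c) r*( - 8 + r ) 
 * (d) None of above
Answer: b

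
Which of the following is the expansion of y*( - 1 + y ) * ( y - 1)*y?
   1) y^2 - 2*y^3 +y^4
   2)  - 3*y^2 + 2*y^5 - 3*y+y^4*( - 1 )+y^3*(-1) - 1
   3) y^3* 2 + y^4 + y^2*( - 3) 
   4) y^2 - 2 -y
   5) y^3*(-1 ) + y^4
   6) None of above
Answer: 1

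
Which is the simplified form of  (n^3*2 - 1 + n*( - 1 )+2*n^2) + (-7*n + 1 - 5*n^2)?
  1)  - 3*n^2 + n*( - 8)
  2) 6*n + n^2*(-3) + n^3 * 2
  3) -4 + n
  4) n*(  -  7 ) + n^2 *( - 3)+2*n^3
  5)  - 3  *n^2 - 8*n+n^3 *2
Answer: 5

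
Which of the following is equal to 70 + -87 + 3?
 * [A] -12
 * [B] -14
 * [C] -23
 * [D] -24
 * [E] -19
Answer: B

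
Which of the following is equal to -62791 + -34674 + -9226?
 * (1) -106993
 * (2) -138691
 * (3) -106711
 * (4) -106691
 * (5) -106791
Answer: 4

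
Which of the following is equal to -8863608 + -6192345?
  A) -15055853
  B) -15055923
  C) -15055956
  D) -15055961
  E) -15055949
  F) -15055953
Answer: F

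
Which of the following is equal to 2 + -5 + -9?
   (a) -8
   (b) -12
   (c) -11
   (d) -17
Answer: b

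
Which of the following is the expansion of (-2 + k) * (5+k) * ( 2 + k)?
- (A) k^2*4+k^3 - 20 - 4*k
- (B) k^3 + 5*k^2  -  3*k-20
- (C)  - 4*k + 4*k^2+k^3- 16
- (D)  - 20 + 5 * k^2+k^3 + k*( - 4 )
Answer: D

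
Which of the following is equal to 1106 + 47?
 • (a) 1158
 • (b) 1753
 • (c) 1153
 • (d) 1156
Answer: c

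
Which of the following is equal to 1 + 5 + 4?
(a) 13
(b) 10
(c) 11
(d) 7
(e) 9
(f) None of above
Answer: b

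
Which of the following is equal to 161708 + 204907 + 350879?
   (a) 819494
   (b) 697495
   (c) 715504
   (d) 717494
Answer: d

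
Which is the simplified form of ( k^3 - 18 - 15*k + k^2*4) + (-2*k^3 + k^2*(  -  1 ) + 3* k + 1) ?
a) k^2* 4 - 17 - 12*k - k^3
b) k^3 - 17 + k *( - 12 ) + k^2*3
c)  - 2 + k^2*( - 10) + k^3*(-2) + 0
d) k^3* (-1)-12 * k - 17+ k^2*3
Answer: d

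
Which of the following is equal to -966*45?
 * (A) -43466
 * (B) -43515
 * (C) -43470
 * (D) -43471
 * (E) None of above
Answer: C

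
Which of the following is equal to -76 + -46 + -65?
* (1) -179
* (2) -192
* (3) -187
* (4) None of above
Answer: 3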